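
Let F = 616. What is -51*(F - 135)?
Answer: -24531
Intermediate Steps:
-51*(F - 135) = -51*(616 - 135) = -51*481 = -24531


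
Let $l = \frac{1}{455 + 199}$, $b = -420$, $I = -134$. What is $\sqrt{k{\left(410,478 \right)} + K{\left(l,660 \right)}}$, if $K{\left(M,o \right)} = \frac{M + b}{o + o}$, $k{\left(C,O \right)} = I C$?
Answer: $\frac{i \sqrt{284336122884605}}{71940} \approx 234.39 i$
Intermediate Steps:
$k{\left(C,O \right)} = - 134 C$
$l = \frac{1}{654} \approx 0.0015291$
$K{\left(M,o \right)} = \frac{-420 + M}{2 o}$ ($K{\left(M,o \right)} = \frac{M - 420}{o + o} = \frac{-420 + M}{2 o}$)
$\sqrt{k{\left(410,478 \right)} + K{\left(l,660 \right)}} = \sqrt{\left(-134\right) 410 + \frac{-420 + \frac{1}{654}}{2 \cdot 660}} = \sqrt{-54940 + \frac{1}{2} \cdot \frac{1}{660} \left(- \frac{274679}{654}\right)} = \sqrt{-54940 - \frac{274679}{863280}} = \sqrt{- \frac{47428877879}{863280}} = \frac{i \sqrt{284336122884605}}{71940}$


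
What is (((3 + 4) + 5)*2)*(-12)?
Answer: -288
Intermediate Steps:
(((3 + 4) + 5)*2)*(-12) = ((7 + 5)*2)*(-12) = (12*2)*(-12) = 24*(-12) = -288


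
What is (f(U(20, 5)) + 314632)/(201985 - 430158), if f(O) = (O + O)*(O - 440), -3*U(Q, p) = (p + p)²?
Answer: -3115688/2053557 ≈ -1.5172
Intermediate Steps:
U(Q, p) = -4*p²/3 (U(Q, p) = -(p + p)²/3 = -4*p²/3)
f(O) = 2*O*(-440 + O) (f(O) = (2*O)*(-440 + O) = 2*O*(-440 + O))
(f(U(20, 5)) + 314632)/(201985 - 430158) = (2*(-4/3*5²)*(-440 - 4/3*5²) + 314632)/(201985 - 430158) = (2*(-4/3*25)*(-440 - 4/3*25) + 314632)/(-228173) = (2*(-100/3)*(-440 - 100/3) + 314632)*(-1/228173) = (2*(-100/3)*(-1420/3) + 314632)*(-1/228173) = (284000/9 + 314632)*(-1/228173) = (3115688/9)*(-1/228173) = -3115688/2053557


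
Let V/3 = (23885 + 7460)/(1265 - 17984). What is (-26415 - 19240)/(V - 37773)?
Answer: 254435315/210540274 ≈ 1.2085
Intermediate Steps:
V = -31345/5573 (V = 3*((23885 + 7460)/(1265 - 17984)) = 3*(31345/(-16719)) = 3*(31345*(-1/16719)) = 3*(-31345/16719) = -31345/5573 ≈ -5.6244)
(-26415 - 19240)/(V - 37773) = (-26415 - 19240)/(-31345/5573 - 37773) = -45655/(-210540274/5573) = -45655*(-5573/210540274) = 254435315/210540274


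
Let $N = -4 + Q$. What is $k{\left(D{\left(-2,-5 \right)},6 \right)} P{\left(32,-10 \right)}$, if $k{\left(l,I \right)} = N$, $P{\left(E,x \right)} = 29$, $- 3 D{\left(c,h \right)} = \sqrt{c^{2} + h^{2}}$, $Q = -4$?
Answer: $-232$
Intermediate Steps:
$D{\left(c,h \right)} = - \frac{\sqrt{c^{2} + h^{2}}}{3}$
$N = -8$ ($N = -4 - 4 = -8$)
$k{\left(l,I \right)} = -8$
$k{\left(D{\left(-2,-5 \right)},6 \right)} P{\left(32,-10 \right)} = \left(-8\right) 29 = -232$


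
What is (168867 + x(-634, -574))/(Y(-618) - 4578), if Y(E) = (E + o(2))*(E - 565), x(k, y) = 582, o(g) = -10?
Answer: 24207/105478 ≈ 0.22950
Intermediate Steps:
Y(E) = (-565 + E)*(-10 + E) (Y(E) = (E - 10)*(E - 565) = (-10 + E)*(-565 + E) = (-565 + E)*(-10 + E))
(168867 + x(-634, -574))/(Y(-618) - 4578) = (168867 + 582)/((5650 + (-618)**2 - 575*(-618)) - 4578) = 169449/((5650 + 381924 + 355350) - 4578) = 169449/(742924 - 4578) = 169449/738346 = 169449*(1/738346) = 24207/105478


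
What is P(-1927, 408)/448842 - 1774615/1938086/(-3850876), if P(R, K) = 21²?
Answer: 548687425079501/558309242279576152 ≈ 0.00098277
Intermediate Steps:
P(R, K) = 441
P(-1927, 408)/448842 - 1774615/1938086/(-3850876) = 441/448842 - 1774615/1938086/(-3850876) = 441*(1/448842) - 1774615*1/1938086*(-1/3850876) = 147/149614 - 1774615/1938086*(-1/3850876) = 147/149614 + 1774615/7463328863336 = 548687425079501/558309242279576152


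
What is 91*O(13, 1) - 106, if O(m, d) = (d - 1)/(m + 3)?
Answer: -106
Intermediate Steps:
O(m, d) = (-1 + d)/(3 + m)
91*O(13, 1) - 106 = 91*((-1 + 1)/(3 + 13)) - 106 = 91*(0/16) - 106 = 91*((1/16)*0) - 106 = 91*0 - 106 = 0 - 106 = -106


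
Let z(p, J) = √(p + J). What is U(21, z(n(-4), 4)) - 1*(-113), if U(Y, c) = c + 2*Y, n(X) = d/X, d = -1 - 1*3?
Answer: 155 + √5 ≈ 157.24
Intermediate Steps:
d = -4 (d = -1 - 3 = -4)
n(X) = -4/X
z(p, J) = √(J + p)
U(21, z(n(-4), 4)) - 1*(-113) = (√(4 - 4/(-4)) + 2*21) - 1*(-113) = (√(4 - 4*(-¼)) + 42) + 113 = (√(4 + 1) + 42) + 113 = (√5 + 42) + 113 = (42 + √5) + 113 = 155 + √5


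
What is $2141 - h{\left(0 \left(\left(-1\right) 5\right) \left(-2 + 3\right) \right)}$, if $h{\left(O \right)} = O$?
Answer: $2141$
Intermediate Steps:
$2141 - h{\left(0 \left(\left(-1\right) 5\right) \left(-2 + 3\right) \right)} = 2141 - 0 \left(\left(-1\right) 5\right) \left(-2 + 3\right) = 2141 - 0 \left(-5\right) 1 = 2141 - 0 \cdot 1 = 2141 - 0 = 2141 + 0 = 2141$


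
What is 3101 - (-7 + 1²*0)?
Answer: 3108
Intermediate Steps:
3101 - (-7 + 1²*0) = 3101 - (-7 + 1*0) = 3101 - (-7 + 0) = 3101 - 1*(-7) = 3101 + 7 = 3108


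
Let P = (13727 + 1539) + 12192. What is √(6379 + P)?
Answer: √33837 ≈ 183.95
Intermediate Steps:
P = 27458 (P = 15266 + 12192 = 27458)
√(6379 + P) = √(6379 + 27458) = √33837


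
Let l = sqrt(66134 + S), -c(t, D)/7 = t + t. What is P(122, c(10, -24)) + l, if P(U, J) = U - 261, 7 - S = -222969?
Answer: -139 + sqrt(289110) ≈ 398.69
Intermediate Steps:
S = 222976 (S = 7 - 1*(-222969) = 7 + 222969 = 222976)
c(t, D) = -14*t (c(t, D) = -7*(t + t) = -14*t)
P(U, J) = -261 + U
l = sqrt(289110) (l = sqrt(66134 + 222976) = sqrt(289110) ≈ 537.69)
P(122, c(10, -24)) + l = (-261 + 122) + sqrt(289110) = -139 + sqrt(289110)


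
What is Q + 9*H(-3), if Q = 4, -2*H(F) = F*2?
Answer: 31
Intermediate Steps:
H(F) = -F (H(F) = -F*2/2 = -F)
Q + 9*H(-3) = 4 + 9*(-1*(-3)) = 4 + 9*3 = 4 + 27 = 31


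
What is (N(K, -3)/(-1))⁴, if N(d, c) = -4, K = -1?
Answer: 256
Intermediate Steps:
(N(K, -3)/(-1))⁴ = (-4/(-1))⁴ = (-4*(-1))⁴ = 4⁴ = 256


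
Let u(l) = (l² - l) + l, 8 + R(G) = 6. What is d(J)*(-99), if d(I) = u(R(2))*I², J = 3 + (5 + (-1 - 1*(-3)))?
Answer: -39600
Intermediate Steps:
R(G) = -2 (R(G) = -8 + 6 = -2)
J = 10 (J = 3 + (5 + (-1 + 3)) = 3 + (5 + 2) = 3 + 7 = 10)
u(l) = l²
d(I) = 4*I² (d(I) = (-2)²*I² = 4*I²)
d(J)*(-99) = (4*10²)*(-99) = (4*100)*(-99) = 400*(-99) = -39600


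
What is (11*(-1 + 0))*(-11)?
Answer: 121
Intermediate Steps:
(11*(-1 + 0))*(-11) = (11*(-1))*(-11) = -11*(-11) = 121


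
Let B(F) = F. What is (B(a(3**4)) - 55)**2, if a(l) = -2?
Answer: 3249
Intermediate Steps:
(B(a(3**4)) - 55)**2 = (-2 - 55)**2 = (-57)**2 = 3249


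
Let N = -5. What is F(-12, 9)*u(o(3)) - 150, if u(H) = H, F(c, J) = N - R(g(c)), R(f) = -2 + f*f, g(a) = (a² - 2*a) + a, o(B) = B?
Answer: -73167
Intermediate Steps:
g(a) = a² - a
R(f) = -2 + f²
F(c, J) = -3 - c²*(-1 + c)² (F(c, J) = -5 - (-2 + (c*(-1 + c))²) = -5 - (-2 + c²*(-1 + c)²) = -5 + (2 - c²*(-1 + c)²) = -3 - c²*(-1 + c)²)
F(-12, 9)*u(o(3)) - 150 = (-3 - 1*(-12)²*(-1 - 12)²)*3 - 150 = (-3 - 1*144*(-13)²)*3 - 150 = (-3 - 1*144*169)*3 - 150 = (-3 - 24336)*3 - 150 = -24339*3 - 150 = -73017 - 150 = -73167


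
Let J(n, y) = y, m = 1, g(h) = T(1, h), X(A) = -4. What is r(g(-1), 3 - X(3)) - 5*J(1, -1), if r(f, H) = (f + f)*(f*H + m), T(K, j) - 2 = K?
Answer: 137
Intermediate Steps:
T(K, j) = 2 + K
g(h) = 3 (g(h) = 2 + 1 = 3)
r(f, H) = 2*f*(1 + H*f) (r(f, H) = (f + f)*(f*H + 1) = (2*f)*(H*f + 1) = (2*f)*(1 + H*f) = 2*f*(1 + H*f))
r(g(-1), 3 - X(3)) - 5*J(1, -1) = 2*3*(1 + (3 - 1*(-4))*3) - 5*(-1) = 2*3*(1 + (3 + 4)*3) + 5 = 2*3*(1 + 7*3) + 5 = 2*3*(1 + 21) + 5 = 2*3*22 + 5 = 132 + 5 = 137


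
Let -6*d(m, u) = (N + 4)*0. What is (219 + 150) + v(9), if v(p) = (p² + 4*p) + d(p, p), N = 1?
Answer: 486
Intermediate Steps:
d(m, u) = 0 (d(m, u) = -(1 + 4)*0/6 = -5*0/6 = -⅙*0 = 0)
v(p) = p² + 4*p (v(p) = (p² + 4*p) + 0 = p² + 4*p)
(219 + 150) + v(9) = (219 + 150) + 9*(4 + 9) = 369 + 9*13 = 369 + 117 = 486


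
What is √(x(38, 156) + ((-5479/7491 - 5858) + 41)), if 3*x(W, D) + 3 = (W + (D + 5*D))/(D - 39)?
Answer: I*√496397923892013/292149 ≈ 76.262*I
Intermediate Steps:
x(W, D) = -1 + (W + 6*D)/(3*(-39 + D)) (x(W, D) = -1 + ((W + (D + 5*D))/(D - 39))/3 = -1 + ((W + 6*D)/(-39 + D))/3 = -1 + (W + 6*D)/(3*(-39 + D)))
√(x(38, 156) + ((-5479/7491 - 5858) + 41)) = √((39 + 156 + (⅓)*38)/(-39 + 156) + ((-5479/7491 - 5858) + 41)) = √((39 + 156 + 38/3)/117 + ((-5479*1/7491 - 5858) + 41)) = √((1/117)*(623/3) + ((-5479/7491 - 5858) + 41)) = √(623/351 + (-43887757/7491 + 41)) = √(623/351 - 43580626/7491) = √(-5097377611/876447) = I*√496397923892013/292149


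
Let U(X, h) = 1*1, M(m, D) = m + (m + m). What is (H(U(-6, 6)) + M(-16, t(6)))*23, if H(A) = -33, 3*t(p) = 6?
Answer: -1863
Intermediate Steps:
t(p) = 2 (t(p) = (⅓)*6 = 2)
M(m, D) = 3*m (M(m, D) = m + 2*m = 3*m)
U(X, h) = 1
(H(U(-6, 6)) + M(-16, t(6)))*23 = (-33 + 3*(-16))*23 = (-33 - 48)*23 = -81*23 = -1863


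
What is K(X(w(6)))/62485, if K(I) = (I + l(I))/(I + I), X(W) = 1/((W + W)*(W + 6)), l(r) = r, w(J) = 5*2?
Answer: 1/62485 ≈ 1.6004e-5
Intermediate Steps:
w(J) = 10
X(W) = 1/(2*W*(6 + W)) (X(W) = 1/((2*W)*(6 + W)) = 1/(2*W*(6 + W)))
K(I) = 1 (K(I) = (I + I)/(I + I) = (2*I)/((2*I)) = (2*I)*(1/(2*I)) = 1)
K(X(w(6)))/62485 = 1/62485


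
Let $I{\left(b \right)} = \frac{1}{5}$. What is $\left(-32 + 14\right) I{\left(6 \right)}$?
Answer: $- \frac{18}{5} \approx -3.6$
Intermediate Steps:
$I{\left(b \right)} = \frac{1}{5}$
$\left(-32 + 14\right) I{\left(6 \right)} = \left(-32 + 14\right) \frac{1}{5} = \left(-18\right) \frac{1}{5} = - \frac{18}{5}$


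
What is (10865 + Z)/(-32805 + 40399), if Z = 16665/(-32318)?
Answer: 31919855/22311172 ≈ 1.4307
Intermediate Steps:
Z = -1515/2938 (Z = 16665*(-1/32318) = -1515/2938 ≈ -0.51566)
(10865 + Z)/(-32805 + 40399) = (10865 - 1515/2938)/(-32805 + 40399) = (31919855/2938)/7594 = (31919855/2938)*(1/7594) = 31919855/22311172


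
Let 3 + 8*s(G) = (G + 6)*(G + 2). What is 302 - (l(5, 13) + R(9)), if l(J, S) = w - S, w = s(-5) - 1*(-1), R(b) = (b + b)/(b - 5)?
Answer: 1241/4 ≈ 310.25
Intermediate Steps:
s(G) = -3/8 + (2 + G)*(6 + G)/8 (s(G) = -3/8 + ((G + 6)*(G + 2))/8 = -3/8 + ((6 + G)*(2 + G))/8 = -3/8 + ((2 + G)*(6 + G))/8 = -3/8 + (2 + G)*(6 + G)/8)
R(b) = 2*b/(-5 + b) (R(b) = (2*b)/(-5 + b) = 2*b/(-5 + b))
w = 1/4 (w = (9/8 - 5 + (1/8)*(-5)**2) - 1*(-1) = (9/8 - 5 + (1/8)*25) + 1 = (9/8 - 5 + 25/8) + 1 = -3/4 + 1 = 1/4 ≈ 0.25000)
l(J, S) = 1/4 - S
302 - (l(5, 13) + R(9)) = 302 - ((1/4 - 1*13) + 2*9/(-5 + 9)) = 302 - ((1/4 - 13) + 2*9/4) = 302 - (-51/4 + 2*9*(1/4)) = 302 - (-51/4 + 9/2) = 302 - 1*(-33/4) = 302 + 33/4 = 1241/4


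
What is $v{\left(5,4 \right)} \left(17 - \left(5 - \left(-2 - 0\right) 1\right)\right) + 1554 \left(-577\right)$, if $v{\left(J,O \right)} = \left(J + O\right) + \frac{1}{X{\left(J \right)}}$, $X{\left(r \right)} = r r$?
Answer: $- \frac{4482838}{5} \approx -8.9657 \cdot 10^{5}$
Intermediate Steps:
$X{\left(r \right)} = r^{2}$
$v{\left(J,O \right)} = J + O + \frac{1}{J^{2}}$ ($v{\left(J,O \right)} = \left(J + O\right) + \frac{1}{J^{2}} = J + O + \frac{1}{J^{2}}$)
$v{\left(5,4 \right)} \left(17 - \left(5 - \left(-2 - 0\right) 1\right)\right) + 1554 \left(-577\right) = \left(5 + 4 + \frac{1}{25}\right) \left(17 - \left(5 - \left(-2 - 0\right) 1\right)\right) + 1554 \left(-577\right) = \left(5 + 4 + \frac{1}{25}\right) \left(17 - \left(5 - \left(-2 + \left(-5 + 5\right)\right) 1\right)\right) - 896658 = \frac{226 \left(17 - \left(5 - \left(-2 + 0\right) 1\right)\right)}{25} - 896658 = \frac{226 \left(17 - 7\right)}{25} - 896658 = \frac{226}{25} \cdot 10 - 896658 = \frac{452}{5} - 896658 = - \frac{4482838}{5}$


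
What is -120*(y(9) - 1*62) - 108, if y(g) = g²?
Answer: -2388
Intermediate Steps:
-120*(y(9) - 1*62) - 108 = -120*(9² - 1*62) - 108 = -120*(81 - 62) - 108 = -120*19 - 108 = -2280 - 108 = -2388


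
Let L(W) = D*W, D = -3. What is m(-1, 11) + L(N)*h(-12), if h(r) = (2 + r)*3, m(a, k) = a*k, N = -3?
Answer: -281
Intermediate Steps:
L(W) = -3*W
h(r) = 6 + 3*r
m(-1, 11) + L(N)*h(-12) = -1*11 + (-3*(-3))*(6 + 3*(-12)) = -11 + 9*(6 - 36) = -11 + 9*(-30) = -11 - 270 = -281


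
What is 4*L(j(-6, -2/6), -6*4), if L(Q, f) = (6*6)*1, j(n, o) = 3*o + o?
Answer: 144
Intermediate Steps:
j(n, o) = 4*o
L(Q, f) = 36 (L(Q, f) = 36*1 = 36)
4*L(j(-6, -2/6), -6*4) = 4*36 = 144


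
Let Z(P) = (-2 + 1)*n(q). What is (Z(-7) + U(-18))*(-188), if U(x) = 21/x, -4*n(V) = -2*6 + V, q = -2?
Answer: 2632/3 ≈ 877.33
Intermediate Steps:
n(V) = 3 - V/4 (n(V) = -(-2*6 + V)/4 = -(-12 + V)/4 = 3 - V/4)
Z(P) = -7/2 (Z(P) = (-2 + 1)*(3 - 1/4*(-2)) = -(3 + 1/2) = -1*7/2 = -7/2)
(Z(-7) + U(-18))*(-188) = (-7/2 + 21/(-18))*(-188) = (-7/2 + 21*(-1/18))*(-188) = (-7/2 - 7/6)*(-188) = -14/3*(-188) = 2632/3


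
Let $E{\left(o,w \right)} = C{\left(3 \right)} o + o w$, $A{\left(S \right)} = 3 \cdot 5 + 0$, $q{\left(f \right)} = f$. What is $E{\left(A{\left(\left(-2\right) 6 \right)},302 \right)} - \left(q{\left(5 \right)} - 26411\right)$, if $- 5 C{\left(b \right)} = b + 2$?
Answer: $30921$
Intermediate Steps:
$C{\left(b \right)} = - \frac{2}{5} - \frac{b}{5}$ ($C{\left(b \right)} = - \frac{b + 2}{5} = - \frac{2 + b}{5} = - \frac{2}{5} - \frac{b}{5}$)
$A{\left(S \right)} = 15$ ($A{\left(S \right)} = 15 + 0 = 15$)
$E{\left(o,w \right)} = - o + o w$ ($E{\left(o,w \right)} = \left(- \frac{2}{5} - \frac{3}{5}\right) o + o w = - o + o w$)
$E{\left(A{\left(\left(-2\right) 6 \right)},302 \right)} - \left(q{\left(5 \right)} - 26411\right) = 15 \left(-1 + 302\right) - \left(5 - 26411\right) = 15 \cdot 301 - \left(5 - 26411\right) = 4515 - -26406 = 4515 + 26406 = 30921$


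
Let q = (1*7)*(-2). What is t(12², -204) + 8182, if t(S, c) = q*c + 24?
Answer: 11062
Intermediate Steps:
q = -14 (q = 7*(-2) = -14)
t(S, c) = 24 - 14*c (t(S, c) = -14*c + 24 = 24 - 14*c)
t(12², -204) + 8182 = (24 - 14*(-204)) + 8182 = (24 + 2856) + 8182 = 2880 + 8182 = 11062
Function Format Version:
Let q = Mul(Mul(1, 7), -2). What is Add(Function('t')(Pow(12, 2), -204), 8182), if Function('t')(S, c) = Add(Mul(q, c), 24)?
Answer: 11062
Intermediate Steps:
q = -14 (q = Mul(7, -2) = -14)
Function('t')(S, c) = Add(24, Mul(-14, c)) (Function('t')(S, c) = Add(Mul(-14, c), 24) = Add(24, Mul(-14, c)))
Add(Function('t')(Pow(12, 2), -204), 8182) = Add(Add(24, Mul(-14, -204)), 8182) = Add(Add(24, 2856), 8182) = Add(2880, 8182) = 11062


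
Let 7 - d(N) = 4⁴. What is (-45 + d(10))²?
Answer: 86436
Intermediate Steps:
d(N) = -249 (d(N) = 7 - 1*4⁴ = 7 - 1*256 = 7 - 256 = -249)
(-45 + d(10))² = (-45 - 249)² = (-294)² = 86436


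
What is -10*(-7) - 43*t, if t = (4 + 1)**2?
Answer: -1005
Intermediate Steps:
t = 25 (t = 5**2 = 25)
-10*(-7) - 43*t = -10*(-7) - 43*25 = 70 - 1075 = -1005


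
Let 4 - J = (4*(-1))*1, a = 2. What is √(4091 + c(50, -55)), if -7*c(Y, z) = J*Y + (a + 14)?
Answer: √197547/7 ≈ 63.495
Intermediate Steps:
J = 8 (J = 4 - 4*(-1) = 4 - (-4) = 4 - 1*(-4) = 4 + 4 = 8)
c(Y, z) = -16/7 - 8*Y/7 (c(Y, z) = -(8*Y + (2 + 14))/7 = -(8*Y + 16)/7 = -(16 + 8*Y)/7 = -16/7 - 8*Y/7)
√(4091 + c(50, -55)) = √(4091 + (-16/7 - 8/7*50)) = √(4091 + (-16/7 - 400/7)) = √(4091 - 416/7) = √(28221/7) = √197547/7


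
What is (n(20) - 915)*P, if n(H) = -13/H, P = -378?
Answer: 3461157/10 ≈ 3.4612e+5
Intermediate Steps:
(n(20) - 915)*P = (-13/20 - 915)*(-378) = -18313/20*(-378) = 3461157/10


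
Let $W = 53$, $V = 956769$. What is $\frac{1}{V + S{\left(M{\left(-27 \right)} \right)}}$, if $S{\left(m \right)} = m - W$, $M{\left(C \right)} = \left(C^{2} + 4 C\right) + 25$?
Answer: $\frac{1}{957362} \approx 1.0445 \cdot 10^{-6}$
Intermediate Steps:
$M{\left(C \right)} = 25 + C^{2} + 4 C$
$S{\left(m \right)} = -53 + m$ ($S{\left(m \right)} = m - 53 = -53 + m$)
$\frac{1}{V + S{\left(M{\left(-27 \right)} \right)}} = \frac{1}{956769 + \left(-53 + \left(25 + \left(-27\right)^{2} + 4 \left(-27\right)\right)\right)} = \frac{1}{956769 + \left(-53 + \left(25 + 729 - 108\right)\right)} = \frac{1}{956769 + \left(-53 + 646\right)} = \frac{1}{956769 + 593} = \frac{1}{957362}$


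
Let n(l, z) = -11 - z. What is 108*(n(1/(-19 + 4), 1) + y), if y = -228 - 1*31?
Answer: -29268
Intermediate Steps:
y = -259 (y = -228 - 31 = -259)
108*(n(1/(-19 + 4), 1) + y) = 108*((-11 - 1*1) - 259) = 108*((-11 - 1) - 259) = 108*(-12 - 259) = 108*(-271) = -29268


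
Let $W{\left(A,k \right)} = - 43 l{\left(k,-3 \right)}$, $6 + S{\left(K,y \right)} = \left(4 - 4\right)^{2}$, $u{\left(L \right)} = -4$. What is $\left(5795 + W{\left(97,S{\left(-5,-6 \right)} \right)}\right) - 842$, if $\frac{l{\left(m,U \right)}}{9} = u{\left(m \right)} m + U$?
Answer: $-3174$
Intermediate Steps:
$S{\left(K,y \right)} = -6$ ($S{\left(K,y \right)} = -6 + \left(4 - 4\right)^{2} = -6 + 0^{2} = -6 + 0 = -6$)
$l{\left(m,U \right)} = - 36 m + 9 U$ ($l{\left(m,U \right)} = 9 \left(- 4 m + U\right) = 9 \left(U - 4 m\right) = - 36 m + 9 U$)
$W{\left(A,k \right)} = 1161 + 1548 k$ ($W{\left(A,k \right)} = - 43 \left(- 36 k + 9 \left(-3\right)\right) = - 43 \left(- 36 k - 27\right) = - 43 \left(-27 - 36 k\right) = 1161 + 1548 k$)
$\left(5795 + W{\left(97,S{\left(-5,-6 \right)} \right)}\right) - 842 = \left(5795 + \left(1161 + 1548 \left(-6\right)\right)\right) - 842 = \left(5795 + \left(1161 - 9288\right)\right) - 842 = \left(5795 - 8127\right) - 842 = -2332 - 842 = -3174$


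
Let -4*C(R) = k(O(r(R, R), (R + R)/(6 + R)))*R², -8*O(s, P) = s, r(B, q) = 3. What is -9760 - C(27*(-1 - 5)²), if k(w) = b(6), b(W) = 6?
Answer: 1407416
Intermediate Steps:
O(s, P) = -s/8
k(w) = 6
C(R) = -3*R²/2
-9760 - C(27*(-1 - 5)²) = -9760 - (-3)*(27*(-1 - 5)²)²/2 = -9760 - (-3)*(27*(-6)²)²/2 = -9760 - (-3)*(27*36)²/2 = -9760 - (-3)*972²/2 = -9760 - (-3)*944784/2 = -9760 - 1*(-1417176) = -9760 + 1417176 = 1407416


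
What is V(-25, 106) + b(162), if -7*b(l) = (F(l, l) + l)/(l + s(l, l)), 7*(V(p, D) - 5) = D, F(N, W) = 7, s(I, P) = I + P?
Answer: 68357/3402 ≈ 20.093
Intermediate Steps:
V(p, D) = 5 + D/7
b(l) = -(7 + l)/(21*l) (b(l) = -(7 + l)/(7*(l + (l + l))) = -(7 + l)/(7*(l + 2*l)) = -(7 + l)/(7*(3*l)) = -(7 + l)*1/(3*l)/7 = -(7 + l)/(21*l))
V(-25, 106) + b(162) = (5 + (⅐)*106) + (1/21)*(-7 - 1*162)/162 = (5 + 106/7) + (1/21)*(1/162)*(-7 - 162) = 141/7 + (1/21)*(1/162)*(-169) = 141/7 - 169/3402 = 68357/3402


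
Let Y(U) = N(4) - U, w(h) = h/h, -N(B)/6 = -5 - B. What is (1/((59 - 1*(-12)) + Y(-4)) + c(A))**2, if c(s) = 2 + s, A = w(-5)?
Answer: 150544/16641 ≈ 9.0466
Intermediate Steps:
N(B) = 30 + 6*B (N(B) = -6*(-5 - B) = 30 + 6*B)
w(h) = 1
A = 1
Y(U) = 54 - U (Y(U) = (30 + 6*4) - U = (30 + 24) - U = 54 - U)
(1/((59 - 1*(-12)) + Y(-4)) + c(A))**2 = (1/((59 - 1*(-12)) + (54 - 1*(-4))) + (2 + 1))**2 = (1/((59 + 12) + (54 + 4)) + 3)**2 = (1/(71 + 58) + 3)**2 = (1/129 + 3)**2 = (388/129)**2 = 150544/16641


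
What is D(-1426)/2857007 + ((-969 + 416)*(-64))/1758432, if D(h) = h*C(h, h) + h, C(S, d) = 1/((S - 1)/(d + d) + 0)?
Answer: 4173802602680/224032423894539 ≈ 0.018630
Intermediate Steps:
C(S, d) = 2*d/(-1 + S) (C(S, d) = 1/((-1 + S)/((2*d)) + 0) = 1/((-1 + S)*(1/(2*d)) + 0) = 1/((-1 + S)/(2*d) + 0) = 1/((-1 + S)/(2*d)) = 2*d/(-1 + S))
D(h) = h + 2*h**2/(-1 + h) (D(h) = h*(2*h/(-1 + h)) + h = 2*h**2/(-1 + h) + h = h + 2*h**2/(-1 + h))
D(-1426)/2857007 + ((-969 + 416)*(-64))/1758432 = -1426*(-1 + 3*(-1426))/(-1 - 1426)/2857007 + ((-969 + 416)*(-64))/1758432 = -1426*(-1 - 4278)/(-1427)*(1/2857007) - 553*(-64)*(1/1758432) = -1426*(-1/1427)*(-4279)*(1/2857007) + 35392*(1/1758432) = -6101854/1427*1/2857007 + 1106/54951 = -6101854/4076948989 + 1106/54951 = 4173802602680/224032423894539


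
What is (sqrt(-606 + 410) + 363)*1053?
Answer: 382239 + 14742*I ≈ 3.8224e+5 + 14742.0*I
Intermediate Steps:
(sqrt(-606 + 410) + 363)*1053 = (sqrt(-196) + 363)*1053 = (14*I + 363)*1053 = (363 + 14*I)*1053 = 382239 + 14742*I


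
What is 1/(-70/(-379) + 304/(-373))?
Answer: -141367/89106 ≈ -1.5865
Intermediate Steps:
1/(-70/(-379) + 304/(-373)) = 1/(-70*(-1/379) + 304*(-1/373)) = 1/(70/379 - 304/373) = 1/(-89106/141367) = -141367/89106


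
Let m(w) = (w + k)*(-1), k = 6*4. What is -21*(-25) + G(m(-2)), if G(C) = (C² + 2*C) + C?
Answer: 943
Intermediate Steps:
k = 24
m(w) = -24 - w (m(w) = (w + 24)*(-1) = (24 + w)*(-1) = -24 - w)
G(C) = C² + 3*C
-21*(-25) + G(m(-2)) = -21*(-25) + (-24 - 1*(-2))*(3 + (-24 - 1*(-2))) = 525 + (-24 + 2)*(3 + (-24 + 2)) = 525 - 22*(3 - 22) = 525 - 22*(-19) = 525 + 418 = 943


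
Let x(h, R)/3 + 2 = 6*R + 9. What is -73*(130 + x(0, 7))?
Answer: -20221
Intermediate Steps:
x(h, R) = 21 + 18*R (x(h, R) = -6 + 3*(6*R + 9) = -6 + 3*(9 + 6*R) = -6 + (27 + 18*R) = 21 + 18*R)
-73*(130 + x(0, 7)) = -73*(130 + (21 + 18*7)) = -73*(130 + (21 + 126)) = -73*(130 + 147) = -73*277 = -20221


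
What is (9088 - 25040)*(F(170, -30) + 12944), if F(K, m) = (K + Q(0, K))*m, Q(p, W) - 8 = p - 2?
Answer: -122256128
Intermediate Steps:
Q(p, W) = 6 + p (Q(p, W) = 8 + (p - 2) = 8 + (-2 + p) = 6 + p)
F(K, m) = m*(6 + K) (F(K, m) = (K + (6 + 0))*m = (K + 6)*m = (6 + K)*m = m*(6 + K))
(9088 - 25040)*(F(170, -30) + 12944) = (9088 - 25040)*(-30*(6 + 170) + 12944) = -15952*(-30*176 + 12944) = -15952*(-5280 + 12944) = -15952*7664 = -122256128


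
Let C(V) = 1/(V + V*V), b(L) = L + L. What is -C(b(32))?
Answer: -1/4160 ≈ -0.00024038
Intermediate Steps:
b(L) = 2*L
C(V) = 1/(V + V²)
-C(b(32)) = -1/((2*32)*(1 + 2*32)) = -1/(64*(1 + 64)) = -1/(64*65) = -1*1/4160 = -1/4160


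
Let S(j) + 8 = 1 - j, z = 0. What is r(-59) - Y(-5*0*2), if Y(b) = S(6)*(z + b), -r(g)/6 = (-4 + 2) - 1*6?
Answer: 48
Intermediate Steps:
S(j) = -7 - j (S(j) = -8 + (1 - j) = -7 - j)
r(g) = 48 (r(g) = -6*((-4 + 2) - 1*6) = -6*(-2 - 6) = -6*(-8) = 48)
Y(b) = -13*b (Y(b) = (-7 - 1*6)*(0 + b) = (-7 - 6)*b = -13*b)
r(-59) - Y(-5*0*2) = 48 - (-13)*-5*0*2 = 48 - (-13)*0*2 = 48 - (-13)*0 = 48 - 1*0 = 48 + 0 = 48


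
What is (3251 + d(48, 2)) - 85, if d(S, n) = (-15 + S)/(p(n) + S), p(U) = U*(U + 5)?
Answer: 196325/62 ≈ 3166.5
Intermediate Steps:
p(U) = U*(5 + U)
d(S, n) = (-15 + S)/(S + n*(5 + n)) (d(S, n) = (-15 + S)/(n*(5 + n) + S) = (-15 + S)/(S + n*(5 + n)))
(3251 + d(48, 2)) - 85 = (3251 + (-15 + 48)/(48 + 2*(5 + 2))) - 85 = (3251 + 33/(48 + 2*7)) - 85 = (3251 + 33/(48 + 14)) - 85 = (3251 + 33/62) - 85 = 201595/62 - 85 = 196325/62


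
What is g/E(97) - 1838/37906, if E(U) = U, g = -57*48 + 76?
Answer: -50504123/1838441 ≈ -27.471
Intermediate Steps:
g = -2660 (g = -2736 + 76 = -2660)
g/E(97) - 1838/37906 = -2660/97 - 1838/37906 = -2660*1/97 - 1838*1/37906 = -2660/97 - 919/18953 = -50504123/1838441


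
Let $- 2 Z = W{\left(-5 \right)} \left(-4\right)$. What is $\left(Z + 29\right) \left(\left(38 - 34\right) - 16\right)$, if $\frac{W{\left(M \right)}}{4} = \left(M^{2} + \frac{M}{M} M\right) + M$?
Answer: $-1788$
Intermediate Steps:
$W{\left(M \right)} = 4 M^{2} + 8 M$ ($W{\left(M \right)} = 4 \left(\left(M^{2} + \frac{M}{M} M\right) + M\right) = 4 \left(\left(M^{2} + 1 M\right) + M\right) = 4 \left(\left(M^{2} + M\right) + M\right) = 4 \left(\left(M + M^{2}\right) + M\right) = 4 \left(M^{2} + 2 M\right) = 4 M^{2} + 8 M$)
$Z = 120$ ($Z = - \frac{4 \left(-5\right) \left(2 - 5\right) \left(-4\right)}{2} = - \frac{4 \left(-5\right) \left(-3\right) \left(-4\right)}{2} = - \frac{60 \left(-4\right)}{2} = \left(- \frac{1}{2}\right) \left(-240\right) = 120$)
$\left(Z + 29\right) \left(\left(38 - 34\right) - 16\right) = \left(120 + 29\right) \left(\left(38 - 34\right) - 16\right) = 149 \left(4 - 16\right) = 149 \left(-12\right) = -1788$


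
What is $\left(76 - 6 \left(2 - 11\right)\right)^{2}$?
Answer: $16900$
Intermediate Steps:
$\left(76 - 6 \left(2 - 11\right)\right)^{2} = \left(76 - -54\right)^{2} = \left(76 + 54\right)^{2} = 130^{2} = 16900$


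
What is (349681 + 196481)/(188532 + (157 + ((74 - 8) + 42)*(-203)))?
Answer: 546162/166765 ≈ 3.2750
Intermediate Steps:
(349681 + 196481)/(188532 + (157 + ((74 - 8) + 42)*(-203))) = 546162/(188532 + (157 + (66 + 42)*(-203))) = 546162/(188532 + (157 + 108*(-203))) = 546162/(188532 + (157 - 21924)) = 546162/(188532 - 21767) = 546162/166765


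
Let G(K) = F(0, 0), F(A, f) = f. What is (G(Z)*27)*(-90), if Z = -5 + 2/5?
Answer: 0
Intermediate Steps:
Z = -23/5 (Z = -5 + 2*(⅕) = -5 + ⅖ = -23/5 ≈ -4.6000)
G(K) = 0
(G(Z)*27)*(-90) = (0*27)*(-90) = 0*(-90) = 0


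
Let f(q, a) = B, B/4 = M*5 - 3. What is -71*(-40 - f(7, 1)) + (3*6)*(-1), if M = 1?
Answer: 3390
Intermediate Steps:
B = 8 (B = 4*(1*5 - 3) = 4*(5 - 3) = 4*2 = 8)
f(q, a) = 8
-71*(-40 - f(7, 1)) + (3*6)*(-1) = -71*(-40 - 1*8) + (3*6)*(-1) = -71*(-40 - 8) + 18*(-1) = -71*(-48) - 18 = 3408 - 18 = 3390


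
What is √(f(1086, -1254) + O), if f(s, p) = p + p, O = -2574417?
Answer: 15*I*√11453 ≈ 1605.3*I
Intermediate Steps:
f(s, p) = 2*p
√(f(1086, -1254) + O) = √(2*(-1254) - 2574417) = √(-2508 - 2574417) = √(-2576925) = 15*I*√11453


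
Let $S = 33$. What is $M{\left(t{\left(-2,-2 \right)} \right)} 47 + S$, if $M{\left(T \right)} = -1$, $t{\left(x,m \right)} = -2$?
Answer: $-14$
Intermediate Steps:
$M{\left(t{\left(-2,-2 \right)} \right)} 47 + S = \left(-1\right) 47 + 33 = -47 + 33 = -14$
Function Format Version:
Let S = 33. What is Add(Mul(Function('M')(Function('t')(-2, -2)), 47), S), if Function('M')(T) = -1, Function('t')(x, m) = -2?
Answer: -14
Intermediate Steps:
Add(Mul(Function('M')(Function('t')(-2, -2)), 47), S) = Add(Mul(-1, 47), 33) = Add(-47, 33) = -14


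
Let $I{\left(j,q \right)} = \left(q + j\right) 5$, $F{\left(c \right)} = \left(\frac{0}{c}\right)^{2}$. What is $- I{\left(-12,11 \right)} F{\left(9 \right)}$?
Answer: $0$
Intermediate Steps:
$F{\left(c \right)} = 0$ ($F{\left(c \right)} = 0^{2} = 0$)
$I{\left(j,q \right)} = 5 j + 5 q$ ($I{\left(j,q \right)} = \left(j + q\right) 5 = 5 j + 5 q$)
$- I{\left(-12,11 \right)} F{\left(9 \right)} = - \left(5 \left(-12\right) + 5 \cdot 11\right) 0 = - \left(-60 + 55\right) 0 = - \left(-5\right) 0 = \left(-1\right) 0 = 0$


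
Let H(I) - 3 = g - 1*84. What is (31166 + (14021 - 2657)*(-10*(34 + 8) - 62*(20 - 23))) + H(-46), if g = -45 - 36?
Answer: -2628172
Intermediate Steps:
g = -81
H(I) = -162 (H(I) = 3 + (-81 - 1*84) = 3 + (-81 - 84) = 3 - 165 = -162)
(31166 + (14021 - 2657)*(-10*(34 + 8) - 62*(20 - 23))) + H(-46) = (31166 + (14021 - 2657)*(-10*(34 + 8) - 62*(20 - 23))) - 162 = (31166 + 11364*(-10*42 - 62*(-3))) - 162 = (31166 + 11364*(-420 + 186)) - 162 = (31166 + 11364*(-234)) - 162 = (31166 - 2659176) - 162 = -2628010 - 162 = -2628172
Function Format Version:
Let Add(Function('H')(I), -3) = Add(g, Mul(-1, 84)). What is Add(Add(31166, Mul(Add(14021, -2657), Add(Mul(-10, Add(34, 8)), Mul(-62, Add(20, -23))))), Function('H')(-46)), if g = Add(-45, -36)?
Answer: -2628172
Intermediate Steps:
g = -81
Function('H')(I) = -162 (Function('H')(I) = Add(3, Add(-81, Mul(-1, 84))) = Add(3, Add(-81, -84)) = Add(3, -165) = -162)
Add(Add(31166, Mul(Add(14021, -2657), Add(Mul(-10, Add(34, 8)), Mul(-62, Add(20, -23))))), Function('H')(-46)) = Add(Add(31166, Mul(Add(14021, -2657), Add(Mul(-10, Add(34, 8)), Mul(-62, Add(20, -23))))), -162) = Add(Add(31166, Mul(11364, Add(Mul(-10, 42), Mul(-62, -3)))), -162) = Add(Add(31166, Mul(11364, Add(-420, 186))), -162) = Add(Add(31166, Mul(11364, -234)), -162) = Add(Add(31166, -2659176), -162) = Add(-2628010, -162) = -2628172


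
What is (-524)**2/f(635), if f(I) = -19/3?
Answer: -823728/19 ≈ -43354.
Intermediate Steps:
f(I) = -19/3 (f(I) = -19*1/3 = -19/3)
(-524)**2/f(635) = (-524)**2/(-19/3) = 274576*(-3/19) = -823728/19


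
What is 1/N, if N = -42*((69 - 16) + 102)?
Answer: -1/6510 ≈ -0.00015361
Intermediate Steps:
N = -6510 (N = -42*(53 + 102) = -42*155 = -6510)
1/N = 1/(-6510) = -1/6510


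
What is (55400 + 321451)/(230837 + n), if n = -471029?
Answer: -125617/80064 ≈ -1.5690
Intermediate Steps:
(55400 + 321451)/(230837 + n) = (55400 + 321451)/(230837 - 471029) = 376851/(-240192) = 376851*(-1/240192) = -125617/80064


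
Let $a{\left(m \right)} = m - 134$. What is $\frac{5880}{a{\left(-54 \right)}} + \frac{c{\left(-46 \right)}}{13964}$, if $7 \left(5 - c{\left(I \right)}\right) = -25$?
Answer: $- \frac{35921685}{1148539} \approx -31.276$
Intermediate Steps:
$a{\left(m \right)} = -134 + m$
$c{\left(I \right)} = \frac{60}{7}$ ($c{\left(I \right)} = 5 - - \frac{25}{7} = 5 + \frac{25}{7} = \frac{60}{7}$)
$\frac{5880}{a{\left(-54 \right)}} + \frac{c{\left(-46 \right)}}{13964} = \frac{5880}{-134 - 54} + \frac{60}{7 \cdot 13964} = \frac{5880}{-188} + \frac{60}{7} \cdot \frac{1}{13964} = 5880 \left(- \frac{1}{188}\right) + \frac{15}{24437} = - \frac{1470}{47} + \frac{15}{24437} = - \frac{35921685}{1148539}$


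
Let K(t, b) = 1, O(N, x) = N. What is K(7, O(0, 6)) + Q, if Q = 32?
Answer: 33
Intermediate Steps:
K(7, O(0, 6)) + Q = 1 + 32 = 33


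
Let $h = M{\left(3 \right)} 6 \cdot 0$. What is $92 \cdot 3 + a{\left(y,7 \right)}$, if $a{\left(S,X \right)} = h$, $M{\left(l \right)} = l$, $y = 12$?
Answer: $276$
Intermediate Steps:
$h = 0$ ($h = 3 \cdot 6 \cdot 0 = 18 \cdot 0 = 0$)
$a{\left(S,X \right)} = 0$
$92 \cdot 3 + a{\left(y,7 \right)} = 92 \cdot 3 + 0 = 276 + 0 = 276$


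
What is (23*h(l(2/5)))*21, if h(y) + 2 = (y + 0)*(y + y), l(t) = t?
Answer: -20286/25 ≈ -811.44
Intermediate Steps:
h(y) = -2 + 2*y² (h(y) = -2 + (y + 0)*(y + y) = -2 + y*(2*y) = -2 + 2*y²)
(23*h(l(2/5)))*21 = (23*(-2 + 2*(2/5)²))*21 = (23*(-2 + 2*(2*(⅕))²))*21 = (23*(-2 + 2*(⅖)²))*21 = (23*(-2 + 2*(4/25)))*21 = (23*(-2 + 8/25))*21 = (23*(-42/25))*21 = -966/25*21 = -20286/25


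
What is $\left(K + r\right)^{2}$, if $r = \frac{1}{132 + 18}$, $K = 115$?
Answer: $\frac{297597001}{22500} \approx 13227.0$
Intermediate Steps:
$r = \frac{1}{150} \approx 0.0066667$
$\left(K + r\right)^{2} = \left(115 + \frac{1}{150}\right)^{2} = \left(\frac{17251}{150}\right)^{2} = \frac{297597001}{22500}$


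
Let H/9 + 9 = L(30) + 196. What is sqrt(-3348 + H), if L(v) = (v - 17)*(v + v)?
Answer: 3*sqrt(595) ≈ 73.178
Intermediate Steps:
L(v) = 2*v*(-17 + v) (L(v) = (-17 + v)*(2*v) = 2*v*(-17 + v))
H = 8703 (H = -81 + 9*(2*30*(-17 + 30) + 196) = -81 + 9*(2*30*13 + 196) = -81 + 9*(780 + 196) = -81 + 9*976 = -81 + 8784 = 8703)
sqrt(-3348 + H) = sqrt(-3348 + 8703) = sqrt(5355) = 3*sqrt(595)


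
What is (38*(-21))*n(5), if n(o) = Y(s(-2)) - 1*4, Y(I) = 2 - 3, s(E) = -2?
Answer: 3990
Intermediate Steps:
Y(I) = -1
n(o) = -5 (n(o) = -1 - 1*4 = -1 - 4 = -5)
(38*(-21))*n(5) = (38*(-21))*(-5) = -798*(-5) = 3990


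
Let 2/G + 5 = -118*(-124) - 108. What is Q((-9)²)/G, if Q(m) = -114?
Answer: -827583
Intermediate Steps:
G = 2/14519 (G = 2/(-5 + (-118*(-124) - 108)) = 2/(-5 + (14632 - 108)) = 2/(-5 + 14524) = 2/14519 ≈ 0.00013775)
Q((-9)²)/G = -114/2/14519 = -114*14519/2 = -827583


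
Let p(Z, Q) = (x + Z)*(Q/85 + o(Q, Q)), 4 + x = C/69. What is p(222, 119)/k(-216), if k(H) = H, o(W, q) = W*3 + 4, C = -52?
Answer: -226349/621 ≈ -364.49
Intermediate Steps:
o(W, q) = 4 + 3*W (o(W, q) = 3*W + 4 = 4 + 3*W)
x = -328/69 (x = -4 - 52/69 = -328/69 ≈ -4.7536)
p(Z, Q) = (4 + 256*Q/85)*(-328/69 + Z) (p(Z, Q) = (-328/69 + Z)*(Q/85 + (4 + 3*Q)) = (-328/69 + Z)*(4 + 256*Q/85) = (4 + 256*Q/85)*(-328/69 + Z))
p(222, 119)/k(-216) = (-1312/69 + 4*222 - 83968/5865*119 + (256/85)*119*222)/(-216) = (-1312/69 + 888 - 587776/345 + 397824/5)*(-1/216) = (1810792/23)*(-1/216) = -226349/621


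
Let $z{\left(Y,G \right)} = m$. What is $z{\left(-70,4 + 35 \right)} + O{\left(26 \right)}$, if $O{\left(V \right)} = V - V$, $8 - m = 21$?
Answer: $-13$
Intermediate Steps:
$m = -13$ ($m = 8 - 21 = -13$)
$z{\left(Y,G \right)} = -13$
$O{\left(V \right)} = 0$
$z{\left(-70,4 + 35 \right)} + O{\left(26 \right)} = -13 + 0 = -13$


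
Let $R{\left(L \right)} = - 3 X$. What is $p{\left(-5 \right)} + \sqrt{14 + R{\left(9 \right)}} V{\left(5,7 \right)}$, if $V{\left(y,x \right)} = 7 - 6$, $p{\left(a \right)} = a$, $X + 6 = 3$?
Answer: $-5 + \sqrt{23} \approx -0.20417$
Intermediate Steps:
$X = -3$ ($X = -6 + 3 = -3$)
$R{\left(L \right)} = 9$ ($R{\left(L \right)} = \left(-3\right) \left(-3\right) = 9$)
$V{\left(y,x \right)} = 1$
$p{\left(-5 \right)} + \sqrt{14 + R{\left(9 \right)}} V{\left(5,7 \right)} = -5 + \sqrt{14 + 9} \cdot 1 = -5 + \sqrt{23} \cdot 1 = -5 + \sqrt{23}$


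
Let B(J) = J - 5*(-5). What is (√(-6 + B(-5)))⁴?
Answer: 196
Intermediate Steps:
B(J) = 25 + J (B(J) = J + 25 = 25 + J)
(√(-6 + B(-5)))⁴ = (√(-6 + (25 - 5)))⁴ = (√(-6 + 20))⁴ = (√14)⁴ = 196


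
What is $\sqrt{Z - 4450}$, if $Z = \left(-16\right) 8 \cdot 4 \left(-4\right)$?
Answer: $i \sqrt{2402} \approx 49.01 i$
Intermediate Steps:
$Z = 2048$ ($Z = \left(-128\right) \left(-16\right) = 2048$)
$\sqrt{Z - 4450} = \sqrt{2048 - 4450} = \sqrt{-2402} = i \sqrt{2402}$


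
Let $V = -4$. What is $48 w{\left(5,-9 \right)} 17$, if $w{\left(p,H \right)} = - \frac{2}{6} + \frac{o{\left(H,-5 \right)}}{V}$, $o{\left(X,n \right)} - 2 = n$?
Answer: $340$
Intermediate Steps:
$o{\left(X,n \right)} = 2 + n$
$w{\left(p,H \right)} = \frac{5}{12}$ ($w{\left(p,H \right)} = - \frac{2}{6} + \frac{2 - 5}{-4} = \left(-2\right) \frac{1}{6} - - \frac{3}{4} = - \frac{1}{3} + \frac{3}{4} = \frac{5}{12}$)
$48 w{\left(5,-9 \right)} 17 = 48 \cdot \frac{5}{12} \cdot 17 = 20 \cdot 17 = 340$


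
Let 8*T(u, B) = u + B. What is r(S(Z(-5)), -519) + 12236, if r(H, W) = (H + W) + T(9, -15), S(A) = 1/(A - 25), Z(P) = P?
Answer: 702973/60 ≈ 11716.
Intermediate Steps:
T(u, B) = B/8 + u/8 (T(u, B) = (u + B)/8 = (B + u)/8 = B/8 + u/8)
S(A) = 1/(-25 + A)
r(H, W) = -3/4 + H + W (r(H, W) = (H + W) + ((1/8)*(-15) + (1/8)*9) = (H + W) + (-15/8 + 9/8) = (H + W) - 3/4 = -3/4 + H + W)
r(S(Z(-5)), -519) + 12236 = (-3/4 + 1/(-25 - 5) - 519) + 12236 = (-3/4 + 1/(-30) - 519) + 12236 = (-3/4 - 1/30 - 519) + 12236 = -31187/60 + 12236 = 702973/60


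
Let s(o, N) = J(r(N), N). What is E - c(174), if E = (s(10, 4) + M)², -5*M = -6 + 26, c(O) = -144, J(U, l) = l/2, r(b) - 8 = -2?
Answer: 148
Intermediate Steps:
r(b) = 6 (r(b) = 8 - 2 = 6)
J(U, l) = l/2 (J(U, l) = l*(½) = l/2)
s(o, N) = N/2
M = -4 (M = -(-6 + 26)/5 = -⅕*20 = -4)
E = 4 (E = ((½)*4 - 4)² = (2 - 4)² = (-2)² = 4)
E - c(174) = 4 - 1*(-144) = 4 + 144 = 148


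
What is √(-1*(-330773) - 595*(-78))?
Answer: √377183 ≈ 614.15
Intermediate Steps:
√(-1*(-330773) - 595*(-78)) = √(330773 + 46410) = √377183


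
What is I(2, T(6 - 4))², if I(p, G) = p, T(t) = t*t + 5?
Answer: 4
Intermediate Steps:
T(t) = 5 + t² (T(t) = t² + 5 = 5 + t²)
I(2, T(6 - 4))² = 2² = 4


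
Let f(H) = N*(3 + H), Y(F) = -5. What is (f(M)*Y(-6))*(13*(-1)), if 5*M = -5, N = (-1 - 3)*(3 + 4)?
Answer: -3640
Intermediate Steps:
N = -28 (N = -4*7 = -28)
M = -1 (M = (1/5)*(-5) = -1)
f(H) = -84 - 28*H (f(H) = -28*(3 + H) = -84 - 28*H)
(f(M)*Y(-6))*(13*(-1)) = ((-84 - 28*(-1))*(-5))*(13*(-1)) = ((-84 + 28)*(-5))*(-13) = -56*(-5)*(-13) = 280*(-13) = -3640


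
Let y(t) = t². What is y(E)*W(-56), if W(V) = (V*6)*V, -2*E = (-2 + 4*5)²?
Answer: 493807104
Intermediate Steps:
E = -162 (E = -(-2 + 4*5)²/2 = -(-2 + 20)²/2 = -½*18² = -½*324 = -162)
W(V) = 6*V² (W(V) = (6*V)*V = 6*V²)
y(E)*W(-56) = (-162)²*(6*(-56)²) = 26244*(6*3136) = 26244*18816 = 493807104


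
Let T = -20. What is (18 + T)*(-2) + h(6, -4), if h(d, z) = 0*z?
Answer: 4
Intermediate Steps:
h(d, z) = 0
(18 + T)*(-2) + h(6, -4) = (18 - 20)*(-2) + 0 = -2*(-2) + 0 = 4 + 0 = 4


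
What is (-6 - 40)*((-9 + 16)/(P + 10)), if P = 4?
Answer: -23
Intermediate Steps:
(-6 - 40)*((-9 + 16)/(P + 10)) = (-6 - 40)*((-9 + 16)/(4 + 10)) = -322/14 = -46*½ = -23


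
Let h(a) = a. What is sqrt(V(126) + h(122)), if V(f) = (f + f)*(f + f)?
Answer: sqrt(63626) ≈ 252.24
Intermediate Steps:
V(f) = 4*f**2 (V(f) = (2*f)*(2*f) = 4*f**2)
sqrt(V(126) + h(122)) = sqrt(4*126**2 + 122) = sqrt(4*15876 + 122) = sqrt(63504 + 122) = sqrt(63626)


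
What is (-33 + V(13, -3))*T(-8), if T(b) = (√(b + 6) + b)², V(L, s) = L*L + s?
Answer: 8246 - 2128*I*√2 ≈ 8246.0 - 3009.4*I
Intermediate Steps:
V(L, s) = s + L² (V(L, s) = L² + s = s + L²)
T(b) = (b + √(6 + b))² (T(b) = (√(6 + b) + b)² = (b + √(6 + b))²)
(-33 + V(13, -3))*T(-8) = (-33 + (-3 + 13²))*(-8 + √(6 - 8))² = (-33 + (-3 + 169))*(-8 + √(-2))² = (-33 + 166)*(-8 + I*√2)² = 133*(-8 + I*√2)²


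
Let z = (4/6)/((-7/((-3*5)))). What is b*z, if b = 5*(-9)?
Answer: -450/7 ≈ -64.286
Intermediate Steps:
b = -45
z = 10/7 (z = (4*(⅙))/((-7/(-15))) = 2/(3*((-7*(-1/15)))) = 2/(3*(7/15)) = (⅔)*(15/7) = 10/7 ≈ 1.4286)
b*z = -45*10/7 = -450/7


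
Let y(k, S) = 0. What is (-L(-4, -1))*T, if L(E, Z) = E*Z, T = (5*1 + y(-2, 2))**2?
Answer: -100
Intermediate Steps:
T = 25 (T = (5*1 + 0)**2 = (5 + 0)**2 = 5**2 = 25)
(-L(-4, -1))*T = -(-4)*(-1)*25 = -1*4*25 = -4*25 = -100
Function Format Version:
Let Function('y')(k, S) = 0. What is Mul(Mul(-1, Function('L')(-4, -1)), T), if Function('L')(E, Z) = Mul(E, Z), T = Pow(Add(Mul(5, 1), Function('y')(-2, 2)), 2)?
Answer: -100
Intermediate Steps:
T = 25 (T = Pow(Add(Mul(5, 1), 0), 2) = Pow(Add(5, 0), 2) = Pow(5, 2) = 25)
Mul(Mul(-1, Function('L')(-4, -1)), T) = Mul(Mul(-1, Mul(-4, -1)), 25) = Mul(Mul(-1, 4), 25) = Mul(-4, 25) = -100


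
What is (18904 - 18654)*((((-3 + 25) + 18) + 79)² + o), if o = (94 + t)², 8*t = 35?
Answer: 190709125/32 ≈ 5.9597e+6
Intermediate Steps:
t = 35/8 (t = (⅛)*35 = 35/8 ≈ 4.3750)
o = 619369/64 (o = (94 + 35/8)² = (787/8)² = 619369/64 ≈ 9677.6)
(18904 - 18654)*((((-3 + 25) + 18) + 79)² + o) = (18904 - 18654)*((((-3 + 25) + 18) + 79)² + 619369/64) = 250*(((22 + 18) + 79)² + 619369/64) = 250*((40 + 79)² + 619369/64) = 250*(119² + 619369/64) = 250*(14161 + 619369/64) = 250*(1525673/64) = 190709125/32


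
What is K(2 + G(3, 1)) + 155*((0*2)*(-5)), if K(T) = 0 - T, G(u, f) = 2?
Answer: -4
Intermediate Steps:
K(T) = -T
K(2 + G(3, 1)) + 155*((0*2)*(-5)) = -(2 + 2) + 155*((0*2)*(-5)) = -1*4 + 155*(0*(-5)) = -4 + 155*0 = -4 + 0 = -4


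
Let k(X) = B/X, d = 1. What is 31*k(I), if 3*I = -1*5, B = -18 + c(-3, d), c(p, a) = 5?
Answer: 1209/5 ≈ 241.80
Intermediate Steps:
B = -13 (B = -18 + 5 = -13)
I = -5/3 (I = (-1*5)/3 = (⅓)*(-5) = -5/3 ≈ -1.6667)
k(X) = -13/X
31*k(I) = 31*(-13/(-5/3)) = 31*(-13*(-⅗)) = 31*(39/5) = 1209/5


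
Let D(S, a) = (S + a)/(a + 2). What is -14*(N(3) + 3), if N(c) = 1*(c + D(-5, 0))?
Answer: -49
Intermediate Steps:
D(S, a) = (S + a)/(2 + a)
N(c) = -5/2 + c (N(c) = 1*(c + (-5 + 0)/(2 + 0)) = 1*(c - 5/2) = 1*(-5/2 + c) = -5/2 + c)
-14*(N(3) + 3) = -14*((-5/2 + 3) + 3) = -14*(1/2 + 3) = -14*7/2 = -49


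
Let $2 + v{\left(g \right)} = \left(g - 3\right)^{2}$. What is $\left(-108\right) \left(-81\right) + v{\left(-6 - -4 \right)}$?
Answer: $8771$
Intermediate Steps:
$v{\left(g \right)} = -2 + \left(-3 + g\right)^{2}$ ($v{\left(g \right)} = -2 + \left(g - 3\right)^{2} = -2 + \left(-3 + g\right)^{2}$)
$\left(-108\right) \left(-81\right) + v{\left(-6 - -4 \right)} = \left(-108\right) \left(-81\right) - \left(2 - \left(-3 - 2\right)^{2}\right) = 8748 - \left(2 - \left(-3 + \left(-6 + 4\right)\right)^{2}\right) = 8748 - \left(2 - \left(-3 - 2\right)^{2}\right) = 8748 - \left(2 - \left(-5\right)^{2}\right) = 8748 + \left(-2 + 25\right) = 8748 + 23 = 8771$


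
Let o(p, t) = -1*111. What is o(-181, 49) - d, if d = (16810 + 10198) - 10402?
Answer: -16717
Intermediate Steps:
o(p, t) = -111
d = 16606 (d = 27008 - 10402 = 16606)
o(-181, 49) - d = -111 - 1*16606 = -111 - 16606 = -16717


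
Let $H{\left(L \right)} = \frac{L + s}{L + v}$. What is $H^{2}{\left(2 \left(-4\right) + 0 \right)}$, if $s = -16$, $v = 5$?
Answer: $64$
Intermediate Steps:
$H{\left(L \right)} = \frac{-16 + L}{5 + L}$ ($H{\left(L \right)} = \frac{L - 16}{L + 5} = \frac{-16 + L}{5 + L}$)
$H^{2}{\left(2 \left(-4\right) + 0 \right)} = \left(\frac{-16 + \left(2 \left(-4\right) + 0\right)}{5 + \left(2 \left(-4\right) + 0\right)}\right)^{2} = \left(\frac{-16 + \left(-8 + 0\right)}{5 + \left(-8 + 0\right)}\right)^{2} = \left(\frac{-16 - 8}{5 - 8}\right)^{2} = \left(\frac{1}{-3} \left(-24\right)\right)^{2} = \left(\left(- \frac{1}{3}\right) \left(-24\right)\right)^{2} = 8^{2} = 64$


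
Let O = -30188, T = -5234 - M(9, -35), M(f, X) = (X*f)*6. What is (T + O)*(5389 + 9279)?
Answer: -491847376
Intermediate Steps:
M(f, X) = 6*X*f
T = -3344 (T = -5234 - 6*(-35)*9 = -5234 - 1*(-1890) = -5234 + 1890 = -3344)
(T + O)*(5389 + 9279) = (-3344 - 30188)*(5389 + 9279) = -33532*14668 = -491847376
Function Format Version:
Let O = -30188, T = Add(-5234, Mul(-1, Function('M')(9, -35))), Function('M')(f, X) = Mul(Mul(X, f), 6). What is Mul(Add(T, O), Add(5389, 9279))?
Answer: -491847376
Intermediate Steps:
Function('M')(f, X) = Mul(6, X, f)
T = -3344 (T = Add(-5234, Mul(-1, Mul(6, -35, 9))) = Add(-5234, Mul(-1, -1890)) = Add(-5234, 1890) = -3344)
Mul(Add(T, O), Add(5389, 9279)) = Mul(Add(-3344, -30188), Add(5389, 9279)) = Mul(-33532, 14668) = -491847376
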